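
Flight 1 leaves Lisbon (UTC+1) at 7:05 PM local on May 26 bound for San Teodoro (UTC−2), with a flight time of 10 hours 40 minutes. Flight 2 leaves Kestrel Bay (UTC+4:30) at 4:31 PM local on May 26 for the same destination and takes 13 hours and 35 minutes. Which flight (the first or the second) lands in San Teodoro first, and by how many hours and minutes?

the second, by 3 hours 9 minutes

Flight 1 in UTC: 7:05 PM − 1:00 = 6:05 PM on May 26.
+10 hours 40 minutes → arrive 4:45 AM UTC on May 27.
Flight 2 in UTC: 4:31 PM − 4:30 = 12:01 PM on May 26.
+13 hours 35 minutes → arrive 1:36 AM UTC on May 27.
Flight 2 lands earlier by 3 hours 9 minutes.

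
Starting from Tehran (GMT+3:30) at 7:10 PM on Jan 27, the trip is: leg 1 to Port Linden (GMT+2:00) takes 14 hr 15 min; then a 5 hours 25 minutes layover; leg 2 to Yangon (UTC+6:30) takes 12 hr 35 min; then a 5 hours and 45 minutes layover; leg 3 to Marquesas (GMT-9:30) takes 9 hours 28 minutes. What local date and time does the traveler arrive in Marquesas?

Convert departure to UTC: 7:10 PM − 3:30 = 3:40 PM UTC on Jan 27.
Add 14 hours 15 minutes leg 1 → 5:55 AM UTC (Jan 28).
Add 5 hours and 25 minutes layover in Port Linden → 11:20 AM UTC.
Add 12 hours 35 minutes leg 2 → 11:55 PM UTC.
Add 5 hours and 45 minutes layover in Yangon → 5:40 AM UTC (Jan 29).
Add 9 hours and 28 minutes leg 3 → 3:08 PM UTC.
Marquesas is UTC−9:30, so local arrival = 3:08 PM − 9:30 = 5:38 AM on Jan 29.

5:38 AM on Jan 29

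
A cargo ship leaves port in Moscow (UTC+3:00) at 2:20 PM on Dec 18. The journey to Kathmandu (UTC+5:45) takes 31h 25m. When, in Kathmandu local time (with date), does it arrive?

12:30 AM on December 20

Convert departure to UTC: 2:20 PM − 3:00 = 11:20 AM UTC on Dec 18.
Add 31 hours and 25 minutes travel time → 6:45 PM UTC (Dec 19).
Kathmandu is UTC+5:45, so local arrival = 6:45 PM + 5:45 = 12:30 AM on Dec 20.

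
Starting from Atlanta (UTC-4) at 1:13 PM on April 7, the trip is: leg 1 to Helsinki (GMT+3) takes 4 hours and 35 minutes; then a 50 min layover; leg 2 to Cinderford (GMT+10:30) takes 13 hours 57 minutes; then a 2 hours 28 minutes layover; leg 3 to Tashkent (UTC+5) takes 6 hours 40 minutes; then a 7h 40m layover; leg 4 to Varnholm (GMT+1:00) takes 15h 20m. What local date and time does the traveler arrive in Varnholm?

9:43 PM on Apr 9

Convert departure to UTC: 1:13 PM + 4:00 = 5:13 PM UTC on Apr 7.
Add 4 hours and 35 minutes leg 1 → 9:48 PM UTC.
Add 50 minutes layover in Helsinki → 10:38 PM UTC.
Add 13 hours 57 minutes leg 2 → 12:35 PM UTC (Apr 8).
Add 2 hours and 28 minutes layover in Cinderford → 3:03 PM UTC.
Add 6 hours and 40 minutes leg 3 → 9:43 PM UTC.
Add 7 hours 40 minutes layover in Tashkent → 5:23 AM UTC (Apr 9).
Add 15 hours 20 minutes leg 4 → 8:43 PM UTC.
Varnholm is UTC+1:00, so local arrival = 8:43 PM + 1:00 = 9:43 PM on Apr 9.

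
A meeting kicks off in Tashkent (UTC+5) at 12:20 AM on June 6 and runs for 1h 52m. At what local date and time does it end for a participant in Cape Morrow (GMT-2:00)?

Cape Morrow is 7:00 behind Tashkent.
After 1 hour 52 minutes it is 2:12 AM in Tashkent.
Shift by the zone difference: 2:12 AM − 7:00 = 7:12 PM on Jun 5 in Cape Morrow.

7:12 PM on June 5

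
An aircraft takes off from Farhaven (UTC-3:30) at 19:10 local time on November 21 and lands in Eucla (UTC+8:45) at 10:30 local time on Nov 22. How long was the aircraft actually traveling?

3 hours 5 minutes

Departure in UTC: 19:10 + 3:30 = 22:40 on Nov 21.
Arrival in UTC: 10:30 − 8:45 = 01:45 on Nov 22.
Elapsed = 01:45 − 22:40 (+1 day) = 3 hours 5 minutes.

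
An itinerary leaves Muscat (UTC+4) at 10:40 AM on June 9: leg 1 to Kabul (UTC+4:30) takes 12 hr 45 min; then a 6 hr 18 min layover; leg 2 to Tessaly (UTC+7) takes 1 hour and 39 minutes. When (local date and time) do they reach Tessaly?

10:22 AM on June 10

Convert departure to UTC: 10:40 AM − 4:00 = 6:40 AM UTC on Jun 9.
Add 12 hours and 45 minutes leg 1 → 7:25 PM UTC.
Add 6 hours 18 minutes layover in Kabul → 1:43 AM UTC (Jun 10).
Add 1 hour and 39 minutes leg 2 → 3:22 AM UTC.
Tessaly is UTC+7:00, so local arrival = 3:22 AM + 7:00 = 10:22 AM on Jun 10.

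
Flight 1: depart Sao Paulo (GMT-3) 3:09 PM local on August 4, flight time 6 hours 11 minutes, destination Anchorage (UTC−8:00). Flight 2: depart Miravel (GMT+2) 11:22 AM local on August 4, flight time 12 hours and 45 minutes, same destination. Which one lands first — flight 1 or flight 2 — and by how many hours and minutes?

the second, by 2 hours 13 minutes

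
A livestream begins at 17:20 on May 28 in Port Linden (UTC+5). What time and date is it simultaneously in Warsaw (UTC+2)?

14:20 on May 28

In UTC: 17:20 − 5:00 = 12:20 on May 28.
Warsaw is UTC+2:00: 12:20 + 2:00 = 14:20 on May 28.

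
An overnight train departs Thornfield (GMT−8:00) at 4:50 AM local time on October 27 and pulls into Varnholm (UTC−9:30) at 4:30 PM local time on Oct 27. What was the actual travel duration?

13 hours 10 minutes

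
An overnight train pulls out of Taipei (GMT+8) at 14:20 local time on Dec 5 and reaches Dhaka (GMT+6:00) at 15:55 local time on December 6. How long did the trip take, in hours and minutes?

Departure in UTC: 14:20 − 8:00 = 06:20 on Dec 5.
Arrival in UTC: 15:55 − 6:00 = 09:55 on Dec 6.
Elapsed = 09:55 − 06:20 (+1 day) = 27 hours 35 minutes.

27 hours 35 minutes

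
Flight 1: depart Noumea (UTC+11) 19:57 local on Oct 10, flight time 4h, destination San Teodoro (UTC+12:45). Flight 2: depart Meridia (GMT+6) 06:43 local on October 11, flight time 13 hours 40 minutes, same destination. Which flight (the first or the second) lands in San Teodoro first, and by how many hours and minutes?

the first, by 25 hours 26 minutes

Flight 1 in UTC: 19:57 − 11:00 = 08:57 on Oct 10.
+4 hours → arrive 12:57 UTC on Oct 10.
Flight 2 in UTC: 06:43 − 6:00 = 00:43 on Oct 11.
+13 hours 40 minutes → arrive 14:23 UTC on Oct 11.
Flight 1 lands earlier by 25 hours 26 minutes.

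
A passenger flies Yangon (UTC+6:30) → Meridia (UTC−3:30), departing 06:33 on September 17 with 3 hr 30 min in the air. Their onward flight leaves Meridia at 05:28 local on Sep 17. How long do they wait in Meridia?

5 hours 25 minutes

Convert departure to UTC: 06:33 − 6:30 = 00:03 UTC on Sep 17.
Add 3 hours 30 minutes flight time → 03:33 UTC.
Meridia is UTC−3:30, so local arrival = 03:33 − 3:30 = 00:03 on Sep 17.
Layover = 05:28 − 00:03 = 5 hours 25 minutes.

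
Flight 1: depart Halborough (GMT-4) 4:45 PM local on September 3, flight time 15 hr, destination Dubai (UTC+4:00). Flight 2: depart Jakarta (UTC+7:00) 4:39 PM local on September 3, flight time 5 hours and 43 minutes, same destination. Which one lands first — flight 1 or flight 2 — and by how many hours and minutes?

the second, by 20 hours 23 minutes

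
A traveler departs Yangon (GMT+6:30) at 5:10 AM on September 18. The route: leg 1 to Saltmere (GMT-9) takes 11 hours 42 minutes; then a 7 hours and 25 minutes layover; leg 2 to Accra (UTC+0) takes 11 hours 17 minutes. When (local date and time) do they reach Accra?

Convert departure to UTC: 5:10 AM − 6:30 = 10:40 PM UTC on Sep 17.
Add 11 hours 42 minutes leg 1 → 10:22 AM UTC (Sep 18).
Add 7 hours and 25 minutes layover in Saltmere → 5:47 PM UTC.
Add 11 hours and 17 minutes leg 2 → 5:04 AM UTC (Sep 19).
Accra is UTC+0, so local arrival is the same: 5:04 AM on Sep 19.

5:04 AM on September 19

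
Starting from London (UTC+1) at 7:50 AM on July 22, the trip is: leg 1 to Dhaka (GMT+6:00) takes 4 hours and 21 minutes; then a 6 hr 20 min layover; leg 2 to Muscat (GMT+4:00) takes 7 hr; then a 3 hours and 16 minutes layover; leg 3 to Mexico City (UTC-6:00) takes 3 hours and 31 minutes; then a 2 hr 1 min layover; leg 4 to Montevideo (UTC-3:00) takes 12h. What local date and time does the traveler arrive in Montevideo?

6:19 PM on Jul 23

Convert departure to UTC: 7:50 AM − 1:00 = 6:50 AM UTC on Jul 22.
Add 4 hours and 21 minutes leg 1 → 11:11 AM UTC.
Add 6 hours and 20 minutes layover in Dhaka → 5:31 PM UTC.
Add 7 hours leg 2 → 12:31 AM UTC (Jul 23).
Add 3 hours and 16 minutes layover in Muscat → 3:47 AM UTC.
Add 3 hours and 31 minutes leg 3 → 7:18 AM UTC.
Add 2 hours and 1 minute layover in Mexico City → 9:19 AM UTC.
Add 12 hours leg 4 → 9:19 PM UTC.
Montevideo is UTC−3:00, so local arrival = 9:19 PM − 3:00 = 6:19 PM on Jul 23.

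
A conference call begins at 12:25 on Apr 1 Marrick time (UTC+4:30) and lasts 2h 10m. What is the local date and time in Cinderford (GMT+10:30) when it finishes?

20:35 on April 1

Cinderford is 6:00 ahead of Marrick.
After 2 hours and 10 minutes it is 14:35 in Marrick.
Shift by the zone difference: 14:35 + 6:00 = 20:35 on Apr 1 in Cinderford.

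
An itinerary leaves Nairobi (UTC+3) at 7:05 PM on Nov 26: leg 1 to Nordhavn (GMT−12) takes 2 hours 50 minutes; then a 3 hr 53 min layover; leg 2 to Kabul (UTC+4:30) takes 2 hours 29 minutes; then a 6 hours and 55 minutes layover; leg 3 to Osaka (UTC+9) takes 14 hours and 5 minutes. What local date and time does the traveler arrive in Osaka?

7:17 AM on November 28

Convert departure to UTC: 7:05 PM − 3:00 = 4:05 PM UTC on Nov 26.
Add 2 hours 50 minutes leg 1 → 6:55 PM UTC.
Add 3 hours 53 minutes layover in Nordhavn → 10:48 PM UTC.
Add 2 hours 29 minutes leg 2 → 1:17 AM UTC (Nov 27).
Add 6 hours and 55 minutes layover in Kabul → 8:12 AM UTC.
Add 14 hours 5 minutes leg 3 → 10:17 PM UTC.
Osaka is UTC+9:00, so local arrival = 10:17 PM + 9:00 = 7:17 AM on Nov 28.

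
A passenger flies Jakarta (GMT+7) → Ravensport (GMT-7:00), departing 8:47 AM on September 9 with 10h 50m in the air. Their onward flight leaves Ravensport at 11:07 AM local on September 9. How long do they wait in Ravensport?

Convert departure to UTC: 8:47 AM − 7:00 = 1:47 AM UTC on Sep 9.
Add 10 hours and 50 minutes flight time → 12:37 PM UTC.
Ravensport is UTC−7:00, so local arrival = 12:37 PM − 7:00 = 5:37 AM on Sep 9.
Layover = 11:07 AM − 5:37 AM = 5 hours 30 minutes.

5 hours 30 minutes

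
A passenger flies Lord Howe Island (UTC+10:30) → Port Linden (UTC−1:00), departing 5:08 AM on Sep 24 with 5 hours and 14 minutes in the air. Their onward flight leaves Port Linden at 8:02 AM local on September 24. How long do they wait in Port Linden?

9 hours 10 minutes

Convert departure to UTC: 5:08 AM − 10:30 = 6:38 PM UTC on Sep 23.
Add 5 hours and 14 minutes flight time → 11:52 PM UTC.
Port Linden is UTC−1:00, so local arrival = 11:52 PM − 1:00 = 10:52 PM on Sep 23.
Layover = 8:02 AM − 10:52 PM (+1 day) = 9 hours 10 minutes.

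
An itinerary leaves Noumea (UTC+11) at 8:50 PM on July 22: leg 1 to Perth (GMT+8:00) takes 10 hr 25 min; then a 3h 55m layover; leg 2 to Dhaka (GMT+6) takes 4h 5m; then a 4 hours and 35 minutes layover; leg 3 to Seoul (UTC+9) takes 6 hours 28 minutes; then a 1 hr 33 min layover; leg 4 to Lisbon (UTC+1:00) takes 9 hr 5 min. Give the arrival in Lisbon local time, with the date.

Convert departure to UTC: 8:50 PM − 11:00 = 9:50 AM UTC on Jul 22.
Add 10 hours 25 minutes leg 1 → 8:15 PM UTC.
Add 3 hours and 55 minutes layover in Perth → 12:10 AM UTC (Jul 23).
Add 4 hours and 5 minutes leg 2 → 4:15 AM UTC.
Add 4 hours 35 minutes layover in Dhaka → 8:50 AM UTC.
Add 6 hours and 28 minutes leg 3 → 3:18 PM UTC.
Add 1 hour and 33 minutes layover in Seoul → 4:51 PM UTC.
Add 9 hours and 5 minutes leg 4 → 1:56 AM UTC (Jul 24).
Lisbon is UTC+1:00, so local arrival = 1:56 AM + 1:00 = 2:56 AM on Jul 24.

2:56 AM on Jul 24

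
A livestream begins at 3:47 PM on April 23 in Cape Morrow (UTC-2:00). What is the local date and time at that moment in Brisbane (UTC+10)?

In UTC: 3:47 PM + 2:00 = 5:47 PM on Apr 23.
Brisbane is UTC+10:00: 5:47 PM + 10:00 = 3:47 AM on Apr 24.

3:47 AM on April 24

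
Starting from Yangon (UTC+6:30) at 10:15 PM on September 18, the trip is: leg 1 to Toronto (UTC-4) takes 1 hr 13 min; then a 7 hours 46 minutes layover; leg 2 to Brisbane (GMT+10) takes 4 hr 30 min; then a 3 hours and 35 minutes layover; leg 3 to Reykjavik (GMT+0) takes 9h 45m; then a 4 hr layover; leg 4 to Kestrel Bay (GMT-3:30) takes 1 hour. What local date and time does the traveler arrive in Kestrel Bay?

8:04 PM on September 19

Convert departure to UTC: 10:15 PM − 6:30 = 3:45 PM UTC on Sep 18.
Add 1 hour and 13 minutes leg 1 → 4:58 PM UTC.
Add 7 hours and 46 minutes layover in Toronto → 12:44 AM UTC (Sep 19).
Add 4 hours 30 minutes leg 2 → 5:14 AM UTC.
Add 3 hours and 35 minutes layover in Brisbane → 8:49 AM UTC.
Add 9 hours and 45 minutes leg 3 → 6:34 PM UTC.
Add 4 hours layover in Reykjavik → 10:34 PM UTC.
Add 1 hour leg 4 → 11:34 PM UTC.
Kestrel Bay is UTC−3:30, so local arrival = 11:34 PM − 3:30 = 8:04 PM on Sep 19.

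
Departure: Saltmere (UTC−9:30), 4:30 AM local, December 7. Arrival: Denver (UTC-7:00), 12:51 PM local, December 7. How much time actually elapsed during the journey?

Departure in UTC: 4:30 AM + 9:30 = 2:00 PM on Dec 7.
Arrival in UTC: 12:51 PM + 7:00 = 7:51 PM on Dec 7.
Elapsed = 7:51 PM − 2:00 PM = 5 hours 51 minutes.

5 hours 51 minutes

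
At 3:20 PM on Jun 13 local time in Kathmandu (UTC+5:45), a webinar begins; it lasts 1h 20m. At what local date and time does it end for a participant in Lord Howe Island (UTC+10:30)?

Lord Howe Island is 4:45 ahead of Kathmandu.
After 1 hour 20 minutes it is 4:40 PM in Kathmandu.
Shift by the zone difference: 4:40 PM + 4:45 = 9:25 PM on Jun 13 in Lord Howe Island.

9:25 PM on June 13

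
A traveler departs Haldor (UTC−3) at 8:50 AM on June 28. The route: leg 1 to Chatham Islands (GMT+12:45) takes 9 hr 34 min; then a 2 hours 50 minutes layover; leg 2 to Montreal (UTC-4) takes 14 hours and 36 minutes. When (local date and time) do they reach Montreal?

10:50 AM on Jun 29

Convert departure to UTC: 8:50 AM + 3:00 = 11:50 AM UTC on Jun 28.
Add 9 hours 34 minutes leg 1 → 9:24 PM UTC.
Add 2 hours and 50 minutes layover in Chatham Islands → 12:14 AM UTC (Jun 29).
Add 14 hours and 36 minutes leg 2 → 2:50 PM UTC.
Montreal is UTC−4:00, so local arrival = 2:50 PM − 4:00 = 10:50 AM on Jun 29.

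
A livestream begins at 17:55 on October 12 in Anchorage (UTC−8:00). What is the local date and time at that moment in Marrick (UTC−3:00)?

22:55 on October 12

In UTC: 17:55 + 8:00 = 01:55 on Oct 13.
Marrick is UTC−3:00: 01:55 − 3:00 = 22:55 on Oct 12.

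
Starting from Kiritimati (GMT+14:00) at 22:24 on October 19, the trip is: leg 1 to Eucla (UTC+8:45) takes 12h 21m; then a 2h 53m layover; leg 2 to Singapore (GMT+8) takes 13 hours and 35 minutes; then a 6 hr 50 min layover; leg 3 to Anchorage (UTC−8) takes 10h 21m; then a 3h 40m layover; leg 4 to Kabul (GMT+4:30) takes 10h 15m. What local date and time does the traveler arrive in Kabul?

00:49 on Oct 22

Convert departure to UTC: 22:24 − 14:00 = 08:24 UTC on Oct 19.
Add 12 hours 21 minutes leg 1 → 20:45 UTC.
Add 2 hours and 53 minutes layover in Eucla → 23:38 UTC.
Add 13 hours and 35 minutes leg 2 → 13:13 UTC (Oct 20).
Add 6 hours and 50 minutes layover in Singapore → 20:03 UTC.
Add 10 hours 21 minutes leg 3 → 06:24 UTC (Oct 21).
Add 3 hours 40 minutes layover in Anchorage → 10:04 UTC.
Add 10 hours and 15 minutes leg 4 → 20:19 UTC.
Kabul is UTC+4:30, so local arrival = 20:19 + 4:30 = 00:49 on Oct 22.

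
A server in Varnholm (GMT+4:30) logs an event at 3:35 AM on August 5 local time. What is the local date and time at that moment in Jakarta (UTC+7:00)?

6:05 AM on August 5

Jakarta is 2:30 ahead of Varnholm.
Shift by the zone difference: 3:35 AM + 2:30 = 6:05 AM on Aug 5 in Jakarta.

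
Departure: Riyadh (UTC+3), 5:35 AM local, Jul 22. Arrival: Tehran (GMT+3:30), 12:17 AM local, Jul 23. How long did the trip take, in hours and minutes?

18 hours 12 minutes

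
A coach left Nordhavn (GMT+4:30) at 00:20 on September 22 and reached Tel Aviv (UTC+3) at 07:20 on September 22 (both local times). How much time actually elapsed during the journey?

8 hours 30 minutes

Tel Aviv is 1:30 behind Nordhavn.
Clock-face elapsed time (ignoring zones) is 7 hours.
Actual elapsed = 7 hours + 1:30 = 8 hours 30 minutes.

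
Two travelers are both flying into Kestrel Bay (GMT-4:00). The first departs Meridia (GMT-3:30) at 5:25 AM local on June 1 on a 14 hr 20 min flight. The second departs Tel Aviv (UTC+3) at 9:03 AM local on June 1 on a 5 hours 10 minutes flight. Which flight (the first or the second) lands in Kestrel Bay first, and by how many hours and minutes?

the second, by 12 hours 2 minutes

Flight 1 in UTC: 5:25 AM + 3:30 = 8:55 AM on Jun 1.
+14 hours 20 minutes → arrive 11:15 PM UTC on Jun 1.
Flight 2 in UTC: 9:03 AM − 3:00 = 6:03 AM on Jun 1.
+5 hours and 10 minutes → arrive 11:13 AM UTC on Jun 1.
Flight 2 lands earlier by 12 hours 2 minutes.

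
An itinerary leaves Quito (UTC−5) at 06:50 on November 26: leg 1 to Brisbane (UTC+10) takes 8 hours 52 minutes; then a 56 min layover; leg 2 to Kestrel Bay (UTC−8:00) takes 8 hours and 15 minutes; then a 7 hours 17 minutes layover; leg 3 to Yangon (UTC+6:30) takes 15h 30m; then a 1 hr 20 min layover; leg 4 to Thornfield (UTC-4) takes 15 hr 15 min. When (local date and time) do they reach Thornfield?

17:15 on Nov 28

Convert departure to UTC: 06:50 + 5:00 = 11:50 UTC on Nov 26.
Add 8 hours and 52 minutes leg 1 → 20:42 UTC.
Add 56 minutes layover in Brisbane → 21:38 UTC.
Add 8 hours and 15 minutes leg 2 → 05:53 UTC (Nov 27).
Add 7 hours 17 minutes layover in Kestrel Bay → 13:10 UTC.
Add 15 hours 30 minutes leg 3 → 04:40 UTC (Nov 28).
Add 1 hour and 20 minutes layover in Yangon → 06:00 UTC.
Add 15 hours 15 minutes leg 4 → 21:15 UTC.
Thornfield is UTC−4:00, so local arrival = 21:15 − 4:00 = 17:15 on Nov 28.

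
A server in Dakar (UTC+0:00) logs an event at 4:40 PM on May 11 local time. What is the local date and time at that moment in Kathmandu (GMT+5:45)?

10:25 PM on May 11

Kathmandu is 5:45 ahead of Dakar.
Shift by the zone difference: 4:40 PM + 5:45 = 10:25 PM on May 11 in Kathmandu.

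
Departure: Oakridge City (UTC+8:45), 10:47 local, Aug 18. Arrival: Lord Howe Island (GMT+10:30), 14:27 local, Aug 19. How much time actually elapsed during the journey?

25 hours 55 minutes

Departure in UTC: 10:47 − 8:45 = 02:02 on Aug 18.
Arrival in UTC: 14:27 − 10:30 = 03:57 on Aug 19.
Elapsed = 03:57 − 02:02 (+1 day) = 25 hours 55 minutes.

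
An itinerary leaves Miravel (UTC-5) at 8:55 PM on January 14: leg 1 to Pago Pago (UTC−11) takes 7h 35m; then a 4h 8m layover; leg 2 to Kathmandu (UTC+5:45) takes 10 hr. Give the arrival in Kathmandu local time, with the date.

Convert departure to UTC: 8:55 PM + 5:00 = 1:55 AM UTC on Jan 15.
Add 7 hours 35 minutes leg 1 → 9:30 AM UTC.
Add 4 hours and 8 minutes layover in Pago Pago → 1:38 PM UTC.
Add 10 hours leg 2 → 11:38 PM UTC.
Kathmandu is UTC+5:45, so local arrival = 11:38 PM + 5:45 = 5:23 AM on Jan 16.

5:23 AM on January 16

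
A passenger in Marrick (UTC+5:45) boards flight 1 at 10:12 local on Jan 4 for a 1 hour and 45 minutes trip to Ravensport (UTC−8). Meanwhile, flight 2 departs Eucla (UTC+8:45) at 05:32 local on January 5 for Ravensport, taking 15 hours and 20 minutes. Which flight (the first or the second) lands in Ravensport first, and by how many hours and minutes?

Flight 1 in UTC: 10:12 − 5:45 = 04:27 on Jan 4.
+1 hour and 45 minutes → arrive 06:12 UTC on Jan 4.
Flight 2 in UTC: 05:32 − 8:45 = 20:47 on Jan 4.
+15 hours and 20 minutes → arrive 12:07 UTC on Jan 5.
Flight 1 lands earlier by 29 hours 55 minutes.

the first, by 29 hours 55 minutes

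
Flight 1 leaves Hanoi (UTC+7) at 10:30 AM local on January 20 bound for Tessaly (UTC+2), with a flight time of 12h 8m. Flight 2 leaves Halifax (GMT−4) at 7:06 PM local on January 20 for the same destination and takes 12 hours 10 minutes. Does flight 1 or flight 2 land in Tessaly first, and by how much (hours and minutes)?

Flight 1 in UTC: 10:30 AM − 7:00 = 3:30 AM on Jan 20.
+12 hours and 8 minutes → arrive 3:38 PM UTC on Jan 20.
Flight 2 in UTC: 7:06 PM + 4:00 = 11:06 PM on Jan 20.
+12 hours and 10 minutes → arrive 11:16 AM UTC on Jan 21.
Flight 1 lands earlier by 19 hours 38 minutes.

the first, by 19 hours 38 minutes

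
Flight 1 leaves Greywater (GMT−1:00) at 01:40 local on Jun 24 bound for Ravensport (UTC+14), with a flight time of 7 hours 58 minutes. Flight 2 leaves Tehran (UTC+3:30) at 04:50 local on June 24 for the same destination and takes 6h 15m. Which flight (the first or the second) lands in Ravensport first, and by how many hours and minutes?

Flight 1 in UTC: 01:40 + 1:00 = 02:40 on Jun 24.
+7 hours 58 minutes → arrive 10:38 UTC on Jun 24.
Flight 2 in UTC: 04:50 − 3:30 = 01:20 on Jun 24.
+6 hours and 15 minutes → arrive 07:35 UTC on Jun 24.
Flight 2 lands earlier by 3 hours 3 minutes.

the second, by 3 hours 3 minutes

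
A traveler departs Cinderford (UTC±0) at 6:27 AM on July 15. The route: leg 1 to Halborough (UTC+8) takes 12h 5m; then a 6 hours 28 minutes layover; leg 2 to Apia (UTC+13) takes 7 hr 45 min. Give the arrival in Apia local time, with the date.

Cinderford is at UTC+0, so departure is already 6:27 AM UTC on Jul 15.
Add 12 hours and 5 minutes leg 1 → 6:32 PM UTC.
Add 6 hours 28 minutes layover in Halborough → 1:00 AM UTC (Jul 16).
Add 7 hours and 45 minutes leg 2 → 8:45 AM UTC.
Apia is UTC+13:00, so local arrival = 8:45 AM + 13:00 = 9:45 PM on Jul 16.

9:45 PM on July 16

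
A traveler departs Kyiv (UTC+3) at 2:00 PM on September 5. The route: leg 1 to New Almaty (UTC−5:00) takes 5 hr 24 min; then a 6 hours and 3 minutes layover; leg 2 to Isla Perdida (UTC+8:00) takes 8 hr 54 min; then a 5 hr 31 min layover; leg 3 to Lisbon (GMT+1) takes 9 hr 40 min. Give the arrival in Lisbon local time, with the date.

11:32 PM on Sep 6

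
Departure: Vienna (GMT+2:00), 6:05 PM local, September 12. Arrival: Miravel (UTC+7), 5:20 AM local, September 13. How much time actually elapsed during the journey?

Miravel is 5:00 ahead of Vienna.
Clock-face elapsed time (ignoring zones) is 11 hours 15 minutes.
Actual elapsed = 11 hours 15 minutes − 5:00 = 6 hours 15 minutes.

6 hours 15 minutes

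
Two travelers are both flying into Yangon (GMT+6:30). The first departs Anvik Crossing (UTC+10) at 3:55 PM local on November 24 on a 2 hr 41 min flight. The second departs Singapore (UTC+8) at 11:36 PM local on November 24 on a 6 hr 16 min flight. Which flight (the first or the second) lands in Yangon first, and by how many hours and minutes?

Flight 1 in UTC: 3:55 PM − 10:00 = 5:55 AM on Nov 24.
+2 hours and 41 minutes → arrive 8:36 AM UTC on Nov 24.
Flight 2 in UTC: 11:36 PM − 8:00 = 3:36 PM on Nov 24.
+6 hours and 16 minutes → arrive 9:52 PM UTC on Nov 24.
Flight 1 lands earlier by 13 hours 16 minutes.

the first, by 13 hours 16 minutes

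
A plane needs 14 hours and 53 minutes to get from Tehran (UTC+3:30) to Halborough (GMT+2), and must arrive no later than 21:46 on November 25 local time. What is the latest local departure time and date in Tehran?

08:23 on Nov 25

Target arrival in UTC: 21:46 − 2:00 = 19:46 on Nov 25.
Subtract 14 hours 53 minutes → departure 04:53 UTC on Nov 25.
Tehran is UTC+3:30: 04:53 + 3:30 = 08:23 on Nov 25.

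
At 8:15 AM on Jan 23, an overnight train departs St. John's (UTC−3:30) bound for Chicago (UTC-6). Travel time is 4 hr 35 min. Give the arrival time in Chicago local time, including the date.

Convert departure to UTC: 8:15 AM + 3:30 = 11:45 AM UTC on Jan 23.
Add 4 hours 35 minutes travel time → 4:20 PM UTC.
Chicago is UTC−6:00, so local arrival = 4:20 PM − 6:00 = 10:20 AM on Jan 23.

10:20 AM on January 23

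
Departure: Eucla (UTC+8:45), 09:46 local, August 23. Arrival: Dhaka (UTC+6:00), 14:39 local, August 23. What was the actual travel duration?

7 hours 38 minutes

Dhaka is 2:45 behind Eucla.
Clock-face elapsed time (ignoring zones) is 4 hours 53 minutes.
Actual elapsed = 4 hours 53 minutes + 2:45 = 7 hours 38 minutes.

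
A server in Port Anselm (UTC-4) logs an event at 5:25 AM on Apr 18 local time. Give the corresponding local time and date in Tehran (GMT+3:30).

12:55 PM on April 18

Tehran is 7:30 ahead of Port Anselm.
Shift by the zone difference: 5:25 AM + 7:30 = 12:55 PM on Apr 18 in Tehran.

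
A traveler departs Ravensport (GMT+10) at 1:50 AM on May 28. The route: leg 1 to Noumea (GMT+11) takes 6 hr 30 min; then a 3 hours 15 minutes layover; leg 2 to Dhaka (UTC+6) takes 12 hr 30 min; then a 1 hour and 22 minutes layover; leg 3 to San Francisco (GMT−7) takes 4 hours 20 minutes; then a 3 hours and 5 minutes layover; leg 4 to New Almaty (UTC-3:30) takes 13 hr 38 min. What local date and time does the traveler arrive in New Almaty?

9:00 AM on May 29

Convert departure to UTC: 1:50 AM − 10:00 = 3:50 PM UTC on May 27.
Add 6 hours and 30 minutes leg 1 → 10:20 PM UTC.
Add 3 hours and 15 minutes layover in Noumea → 1:35 AM UTC (May 28).
Add 12 hours 30 minutes leg 2 → 2:05 PM UTC.
Add 1 hour and 22 minutes layover in Dhaka → 3:27 PM UTC.
Add 4 hours 20 minutes leg 3 → 7:47 PM UTC.
Add 3 hours and 5 minutes layover in San Francisco → 10:52 PM UTC.
Add 13 hours and 38 minutes leg 4 → 12:30 PM UTC (May 29).
New Almaty is UTC−3:30, so local arrival = 12:30 PM − 3:30 = 9:00 AM on May 29.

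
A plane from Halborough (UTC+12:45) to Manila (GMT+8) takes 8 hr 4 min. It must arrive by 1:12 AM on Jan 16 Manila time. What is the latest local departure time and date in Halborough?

9:53 PM on January 15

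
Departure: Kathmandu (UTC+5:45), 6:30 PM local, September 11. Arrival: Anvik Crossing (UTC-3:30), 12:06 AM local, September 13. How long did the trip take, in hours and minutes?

Departure in UTC: 6:30 PM − 5:45 = 12:45 PM on Sep 11.
Arrival in UTC: 12:06 AM + 3:30 = 3:36 AM on Sep 13.
Elapsed = 3:36 AM − 12:45 PM (+2 days) = 38 hours 51 minutes.

38 hours 51 minutes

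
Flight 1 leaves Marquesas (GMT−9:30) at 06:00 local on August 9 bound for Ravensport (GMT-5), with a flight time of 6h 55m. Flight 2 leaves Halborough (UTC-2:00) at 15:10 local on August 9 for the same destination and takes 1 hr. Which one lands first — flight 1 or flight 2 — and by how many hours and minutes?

Flight 1 in UTC: 06:00 + 9:30 = 15:30 on Aug 9.
+6 hours 55 minutes → arrive 22:25 UTC on Aug 9.
Flight 2 in UTC: 15:10 + 2:00 = 17:10 on Aug 9.
+1 hour → arrive 18:10 UTC on Aug 9.
Flight 2 lands earlier by 4 hours 15 minutes.

the second, by 4 hours 15 minutes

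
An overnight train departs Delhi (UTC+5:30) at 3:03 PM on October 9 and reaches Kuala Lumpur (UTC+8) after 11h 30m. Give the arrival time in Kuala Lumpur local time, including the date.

5:03 AM on Oct 10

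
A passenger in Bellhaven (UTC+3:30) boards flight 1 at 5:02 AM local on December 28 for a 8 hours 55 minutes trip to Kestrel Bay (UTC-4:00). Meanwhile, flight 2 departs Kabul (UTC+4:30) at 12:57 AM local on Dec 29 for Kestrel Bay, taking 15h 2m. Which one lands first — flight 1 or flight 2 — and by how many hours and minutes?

the first, by 25 hours 2 minutes

Flight 1 in UTC: 5:02 AM − 3:30 = 1:32 AM on Dec 28.
+8 hours and 55 minutes → arrive 10:27 AM UTC on Dec 28.
Flight 2 in UTC: 12:57 AM − 4:30 = 8:27 PM on Dec 28.
+15 hours and 2 minutes → arrive 11:29 AM UTC on Dec 29.
Flight 1 lands earlier by 25 hours 2 minutes.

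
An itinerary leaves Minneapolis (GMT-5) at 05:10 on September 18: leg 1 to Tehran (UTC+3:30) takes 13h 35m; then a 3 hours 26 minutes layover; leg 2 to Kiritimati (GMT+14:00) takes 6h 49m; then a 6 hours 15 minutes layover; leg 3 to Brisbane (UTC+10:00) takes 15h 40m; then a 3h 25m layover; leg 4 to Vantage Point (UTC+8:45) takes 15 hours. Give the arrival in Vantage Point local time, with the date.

11:05 on September 21

Convert departure to UTC: 05:10 + 5:00 = 10:10 UTC on Sep 18.
Add 13 hours and 35 minutes leg 1 → 23:45 UTC.
Add 3 hours and 26 minutes layover in Tehran → 03:11 UTC (Sep 19).
Add 6 hours and 49 minutes leg 2 → 10:00 UTC.
Add 6 hours and 15 minutes layover in Kiritimati → 16:15 UTC.
Add 15 hours 40 minutes leg 3 → 07:55 UTC (Sep 20).
Add 3 hours and 25 minutes layover in Brisbane → 11:20 UTC.
Add 15 hours leg 4 → 02:20 UTC (Sep 21).
Vantage Point is UTC+8:45, so local arrival = 02:20 + 8:45 = 11:05 on Sep 21.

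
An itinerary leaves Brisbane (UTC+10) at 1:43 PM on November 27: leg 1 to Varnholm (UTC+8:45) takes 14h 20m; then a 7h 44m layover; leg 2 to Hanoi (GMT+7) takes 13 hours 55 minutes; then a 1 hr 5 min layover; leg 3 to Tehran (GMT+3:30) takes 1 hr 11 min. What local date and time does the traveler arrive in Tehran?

Convert departure to UTC: 1:43 PM − 10:00 = 3:43 AM UTC on Nov 27.
Add 14 hours and 20 minutes leg 1 → 6:03 PM UTC.
Add 7 hours 44 minutes layover in Varnholm → 1:47 AM UTC (Nov 28).
Add 13 hours and 55 minutes leg 2 → 3:42 PM UTC.
Add 1 hour and 5 minutes layover in Hanoi → 4:47 PM UTC.
Add 1 hour and 11 minutes leg 3 → 5:58 PM UTC.
Tehran is UTC+3:30, so local arrival = 5:58 PM + 3:30 = 9:28 PM on Nov 28.

9:28 PM on November 28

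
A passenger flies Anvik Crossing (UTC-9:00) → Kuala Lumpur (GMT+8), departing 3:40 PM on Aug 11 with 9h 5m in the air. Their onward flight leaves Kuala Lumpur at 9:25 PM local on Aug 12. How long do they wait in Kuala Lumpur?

Convert departure to UTC: 3:40 PM + 9:00 = 12:40 AM UTC on Aug 12.
Add 9 hours 5 minutes flight time → 9:45 AM UTC.
Kuala Lumpur is UTC+8:00, so local arrival = 9:45 AM + 8:00 = 5:45 PM on Aug 12.
Layover = 9:25 PM − 5:45 PM = 3 hours 40 minutes.

3 hours 40 minutes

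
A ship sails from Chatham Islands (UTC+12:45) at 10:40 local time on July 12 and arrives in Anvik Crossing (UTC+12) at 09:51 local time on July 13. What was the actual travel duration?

Departure in UTC: 10:40 − 12:45 = 21:55 on Jul 11.
Arrival in UTC: 09:51 − 12:00 = 21:51 on Jul 12.
Elapsed = 21:51 − 21:55 (+1 day) = 23 hours 56 minutes.

23 hours 56 minutes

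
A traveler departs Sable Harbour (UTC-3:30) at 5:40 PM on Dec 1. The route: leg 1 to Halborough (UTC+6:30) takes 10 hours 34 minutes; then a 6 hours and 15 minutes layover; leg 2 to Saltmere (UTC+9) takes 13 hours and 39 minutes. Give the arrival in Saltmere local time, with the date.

12:38 PM on December 3

Convert departure to UTC: 5:40 PM + 3:30 = 9:10 PM UTC on Dec 1.
Add 10 hours 34 minutes leg 1 → 7:44 AM UTC (Dec 2).
Add 6 hours 15 minutes layover in Halborough → 1:59 PM UTC.
Add 13 hours and 39 minutes leg 2 → 3:38 AM UTC (Dec 3).
Saltmere is UTC+9:00, so local arrival = 3:38 AM + 9:00 = 12:38 PM on Dec 3.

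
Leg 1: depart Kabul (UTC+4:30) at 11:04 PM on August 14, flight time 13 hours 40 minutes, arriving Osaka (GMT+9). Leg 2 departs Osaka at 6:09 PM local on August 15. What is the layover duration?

55 minutes

Convert departure to UTC: 11:04 PM − 4:30 = 6:34 PM UTC on Aug 14.
Add 13 hours and 40 minutes flight time → 8:14 AM UTC (Aug 15).
Osaka is UTC+9:00, so local arrival = 8:14 AM + 9:00 = 5:14 PM on Aug 15.
Layover = 6:09 PM − 5:14 PM = 55 minutes.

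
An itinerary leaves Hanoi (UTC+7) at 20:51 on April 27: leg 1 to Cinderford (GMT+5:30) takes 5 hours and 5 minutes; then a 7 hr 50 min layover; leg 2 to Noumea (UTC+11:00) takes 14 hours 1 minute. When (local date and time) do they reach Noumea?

03:47 on April 29

Convert departure to UTC: 20:51 − 7:00 = 13:51 UTC on Apr 27.
Add 5 hours and 5 minutes leg 1 → 18:56 UTC.
Add 7 hours and 50 minutes layover in Cinderford → 02:46 UTC (Apr 28).
Add 14 hours and 1 minute leg 2 → 16:47 UTC.
Noumea is UTC+11:00, so local arrival = 16:47 + 11:00 = 03:47 on Apr 29.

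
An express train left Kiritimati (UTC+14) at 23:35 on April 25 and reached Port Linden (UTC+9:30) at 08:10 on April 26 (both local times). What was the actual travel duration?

13 hours 5 minutes

Departure in UTC: 23:35 − 14:00 = 09:35 on Apr 25.
Arrival in UTC: 08:10 − 9:30 = 22:40 on Apr 25.
Elapsed = 22:40 − 09:35 = 13 hours 5 minutes.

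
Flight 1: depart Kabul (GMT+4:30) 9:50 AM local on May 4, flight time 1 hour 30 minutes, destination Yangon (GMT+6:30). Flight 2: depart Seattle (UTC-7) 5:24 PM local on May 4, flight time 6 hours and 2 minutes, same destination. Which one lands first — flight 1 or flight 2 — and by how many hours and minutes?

the first, by 23 hours 36 minutes

Flight 1 in UTC: 9:50 AM − 4:30 = 5:20 AM on May 4.
+1 hour and 30 minutes → arrive 6:50 AM UTC on May 4.
Flight 2 in UTC: 5:24 PM + 7:00 = 12:24 AM on May 5.
+6 hours and 2 minutes → arrive 6:26 AM UTC on May 5.
Flight 1 lands earlier by 23 hours 36 minutes.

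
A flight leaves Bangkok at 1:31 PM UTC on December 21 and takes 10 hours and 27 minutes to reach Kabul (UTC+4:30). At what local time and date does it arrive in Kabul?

Departure is given in UTC: 1:31 PM on Dec 21.
Add 10 hours and 27 minutes → 11:58 PM UTC.
Kabul is UTC+4:30: 11:58 PM + 4:30 = 4:28 AM on Dec 22.

4:28 AM on December 22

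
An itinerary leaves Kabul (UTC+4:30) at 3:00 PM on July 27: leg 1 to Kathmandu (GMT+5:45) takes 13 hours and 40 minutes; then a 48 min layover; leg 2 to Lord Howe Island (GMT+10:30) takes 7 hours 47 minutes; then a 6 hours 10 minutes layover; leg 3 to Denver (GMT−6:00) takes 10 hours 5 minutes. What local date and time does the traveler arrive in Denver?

7:00 PM on Jul 28

Convert departure to UTC: 3:00 PM − 4:30 = 10:30 AM UTC on Jul 27.
Add 13 hours 40 minutes leg 1 → 12:10 AM UTC (Jul 28).
Add 48 minutes layover in Kathmandu → 12:58 AM UTC.
Add 7 hours and 47 minutes leg 2 → 8:45 AM UTC.
Add 6 hours and 10 minutes layover in Lord Howe Island → 2:55 PM UTC.
Add 10 hours and 5 minutes leg 3 → 1:00 AM UTC (Jul 29).
Denver is UTC−6:00, so local arrival = 1:00 AM − 6:00 = 7:00 PM on Jul 28.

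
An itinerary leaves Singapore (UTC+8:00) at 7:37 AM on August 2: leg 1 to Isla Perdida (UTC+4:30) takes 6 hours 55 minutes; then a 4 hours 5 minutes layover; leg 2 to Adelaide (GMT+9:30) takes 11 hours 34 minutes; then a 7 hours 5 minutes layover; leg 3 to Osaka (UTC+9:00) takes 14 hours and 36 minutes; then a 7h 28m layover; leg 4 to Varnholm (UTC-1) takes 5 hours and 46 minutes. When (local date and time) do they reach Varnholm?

8:06 AM on August 4

Convert departure to UTC: 7:37 AM − 8:00 = 11:37 PM UTC on Aug 1.
Add 6 hours 55 minutes leg 1 → 6:32 AM UTC (Aug 2).
Add 4 hours and 5 minutes layover in Isla Perdida → 10:37 AM UTC.
Add 11 hours and 34 minutes leg 2 → 10:11 PM UTC.
Add 7 hours and 5 minutes layover in Adelaide → 5:16 AM UTC (Aug 3).
Add 14 hours and 36 minutes leg 3 → 7:52 PM UTC.
Add 7 hours 28 minutes layover in Osaka → 3:20 AM UTC (Aug 4).
Add 5 hours and 46 minutes leg 4 → 9:06 AM UTC.
Varnholm is UTC−1:00, so local arrival = 9:06 AM − 1:00 = 8:06 AM on Aug 4.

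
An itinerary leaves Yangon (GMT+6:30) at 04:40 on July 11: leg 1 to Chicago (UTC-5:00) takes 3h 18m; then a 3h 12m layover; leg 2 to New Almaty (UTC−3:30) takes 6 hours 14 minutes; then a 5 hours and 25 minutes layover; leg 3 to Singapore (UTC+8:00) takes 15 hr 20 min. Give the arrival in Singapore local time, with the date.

15:39 on July 12

Convert departure to UTC: 04:40 − 6:30 = 22:10 UTC on Jul 10.
Add 3 hours 18 minutes leg 1 → 01:28 UTC (Jul 11).
Add 3 hours 12 minutes layover in Chicago → 04:40 UTC.
Add 6 hours 14 minutes leg 2 → 10:54 UTC.
Add 5 hours 25 minutes layover in New Almaty → 16:19 UTC.
Add 15 hours and 20 minutes leg 3 → 07:39 UTC (Jul 12).
Singapore is UTC+8:00, so local arrival = 07:39 + 8:00 = 15:39 on Jul 12.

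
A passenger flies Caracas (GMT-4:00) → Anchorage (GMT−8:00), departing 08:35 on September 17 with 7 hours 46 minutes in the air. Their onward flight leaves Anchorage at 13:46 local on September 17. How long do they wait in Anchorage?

1 hour 25 minutes

Convert departure to UTC: 08:35 + 4:00 = 12:35 UTC on Sep 17.
Add 7 hours 46 minutes flight time → 20:21 UTC.
Anchorage is UTC−8:00, so local arrival = 20:21 − 8:00 = 12:21 on Sep 17.
Layover = 13:46 − 12:21 = 1 hour 25 minutes.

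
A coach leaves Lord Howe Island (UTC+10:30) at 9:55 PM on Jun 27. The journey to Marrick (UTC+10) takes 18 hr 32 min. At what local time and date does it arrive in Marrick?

Convert departure to UTC: 9:55 PM − 10:30 = 11:25 AM UTC on Jun 27.
Add 18 hours and 32 minutes travel time → 5:57 AM UTC (Jun 28).
Marrick is UTC+10:00, so local arrival = 5:57 AM + 10:00 = 3:57 PM on Jun 28.

3:57 PM on June 28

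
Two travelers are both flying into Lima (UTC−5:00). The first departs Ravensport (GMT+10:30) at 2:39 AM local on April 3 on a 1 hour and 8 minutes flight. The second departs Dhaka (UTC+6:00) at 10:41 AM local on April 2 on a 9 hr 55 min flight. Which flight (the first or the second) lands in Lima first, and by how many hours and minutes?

the second, by 2 hours 41 minutes

Flight 1 in UTC: 2:39 AM − 10:30 = 4:09 PM on Apr 2.
+1 hour 8 minutes → arrive 5:17 PM UTC on Apr 2.
Flight 2 in UTC: 10:41 AM − 6:00 = 4:41 AM on Apr 2.
+9 hours 55 minutes → arrive 2:36 PM UTC on Apr 2.
Flight 2 lands earlier by 2 hours 41 minutes.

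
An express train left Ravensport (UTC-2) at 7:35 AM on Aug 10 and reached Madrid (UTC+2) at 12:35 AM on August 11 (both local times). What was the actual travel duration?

13 hours

Departure in UTC: 7:35 AM + 2:00 = 9:35 AM on Aug 10.
Arrival in UTC: 12:35 AM − 2:00 = 10:35 PM on Aug 10.
Elapsed = 10:35 PM − 9:35 AM = 13 hours.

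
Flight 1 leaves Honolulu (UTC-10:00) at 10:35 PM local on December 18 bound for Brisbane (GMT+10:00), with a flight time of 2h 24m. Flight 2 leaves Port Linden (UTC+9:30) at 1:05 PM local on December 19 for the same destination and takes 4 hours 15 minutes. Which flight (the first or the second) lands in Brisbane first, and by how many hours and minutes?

the second, by 3 hours 9 minutes

Flight 1 in UTC: 10:35 PM + 10:00 = 8:35 AM on Dec 19.
+2 hours 24 minutes → arrive 10:59 AM UTC on Dec 19.
Flight 2 in UTC: 1:05 PM − 9:30 = 3:35 AM on Dec 19.
+4 hours and 15 minutes → arrive 7:50 AM UTC on Dec 19.
Flight 2 lands earlier by 3 hours 9 minutes.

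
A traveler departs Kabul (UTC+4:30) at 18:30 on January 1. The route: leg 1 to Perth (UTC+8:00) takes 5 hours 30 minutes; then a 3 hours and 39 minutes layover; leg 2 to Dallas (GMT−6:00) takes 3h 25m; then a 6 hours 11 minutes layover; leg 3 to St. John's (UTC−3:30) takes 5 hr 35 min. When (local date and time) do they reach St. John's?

10:50 on Jan 2

Convert departure to UTC: 18:30 − 4:30 = 14:00 UTC on Jan 1.
Add 5 hours 30 minutes leg 1 → 19:30 UTC.
Add 3 hours and 39 minutes layover in Perth → 23:09 UTC.
Add 3 hours 25 minutes leg 2 → 02:34 UTC (Jan 2).
Add 6 hours and 11 minutes layover in Dallas → 08:45 UTC.
Add 5 hours 35 minutes leg 3 → 14:20 UTC.
St. John's is UTC−3:30, so local arrival = 14:20 − 3:30 = 10:50 on Jan 2.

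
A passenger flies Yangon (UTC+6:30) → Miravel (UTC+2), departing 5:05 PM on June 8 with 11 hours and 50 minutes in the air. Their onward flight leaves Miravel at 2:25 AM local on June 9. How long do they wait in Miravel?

2 hours

Convert departure to UTC: 5:05 PM − 6:30 = 10:35 AM UTC on Jun 8.
Add 11 hours and 50 minutes flight time → 10:25 PM UTC.
Miravel is UTC+2:00, so local arrival = 10:25 PM + 2:00 = 12:25 AM on Jun 9.
Layover = 2:25 AM − 12:25 AM = 2 hours.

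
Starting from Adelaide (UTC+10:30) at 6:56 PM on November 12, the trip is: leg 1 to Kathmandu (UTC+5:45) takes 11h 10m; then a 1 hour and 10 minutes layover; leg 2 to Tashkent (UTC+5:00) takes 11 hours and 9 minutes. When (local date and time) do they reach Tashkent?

12:55 PM on Nov 13

Convert departure to UTC: 6:56 PM − 10:30 = 8:26 AM UTC on Nov 12.
Add 11 hours 10 minutes leg 1 → 7:36 PM UTC.
Add 1 hour and 10 minutes layover in Kathmandu → 8:46 PM UTC.
Add 11 hours and 9 minutes leg 2 → 7:55 AM UTC (Nov 13).
Tashkent is UTC+5:00, so local arrival = 7:55 AM + 5:00 = 12:55 PM on Nov 13.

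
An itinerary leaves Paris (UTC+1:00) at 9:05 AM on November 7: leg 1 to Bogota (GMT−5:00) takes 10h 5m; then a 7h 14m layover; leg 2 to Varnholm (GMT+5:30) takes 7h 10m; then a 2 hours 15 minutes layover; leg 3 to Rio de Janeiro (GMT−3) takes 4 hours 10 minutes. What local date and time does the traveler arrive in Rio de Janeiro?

Convert departure to UTC: 9:05 AM − 1:00 = 8:05 AM UTC on Nov 7.
Add 10 hours and 5 minutes leg 1 → 6:10 PM UTC.
Add 7 hours 14 minutes layover in Bogota → 1:24 AM UTC (Nov 8).
Add 7 hours and 10 minutes leg 2 → 8:34 AM UTC.
Add 2 hours 15 minutes layover in Varnholm → 10:49 AM UTC.
Add 4 hours 10 minutes leg 3 → 2:59 PM UTC.
Rio de Janeiro is UTC−3:00, so local arrival = 2:59 PM − 3:00 = 11:59 AM on Nov 8.

11:59 AM on Nov 8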